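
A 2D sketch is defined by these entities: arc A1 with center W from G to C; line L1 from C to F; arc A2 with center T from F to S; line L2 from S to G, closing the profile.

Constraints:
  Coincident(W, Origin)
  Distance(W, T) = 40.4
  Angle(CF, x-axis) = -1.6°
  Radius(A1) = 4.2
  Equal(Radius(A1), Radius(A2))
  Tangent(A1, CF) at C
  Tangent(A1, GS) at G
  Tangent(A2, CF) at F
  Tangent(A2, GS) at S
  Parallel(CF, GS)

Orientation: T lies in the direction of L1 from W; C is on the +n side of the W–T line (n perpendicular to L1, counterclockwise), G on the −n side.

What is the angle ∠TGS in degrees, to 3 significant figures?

5.94°

The slot axis is L1's direction at -1.6°, so u = (cos -1.6°, sin -1.6°) = (1.00, -0.0279) and n = (−sin -1.6°, cos -1.6°) = (0.0279, 1.00). W is at the origin and T lies 40.4 along u from W, so T = 40.4·u = (40.4, -1.13). Tangency of A1 to both parallel lines with radius 4.2 puts C and G at W ± 4.2·n: C = (0.117, 4.20), G = (-0.117, -4.20). Equal radii place F and S the same way about T: F = T + 4.2·n = (40.5, 3.07), S = T − 4.2·n = (40.3, -5.33). Then cos ∠TGS = GT·GS / (|GT||GS|), giving 5.94°.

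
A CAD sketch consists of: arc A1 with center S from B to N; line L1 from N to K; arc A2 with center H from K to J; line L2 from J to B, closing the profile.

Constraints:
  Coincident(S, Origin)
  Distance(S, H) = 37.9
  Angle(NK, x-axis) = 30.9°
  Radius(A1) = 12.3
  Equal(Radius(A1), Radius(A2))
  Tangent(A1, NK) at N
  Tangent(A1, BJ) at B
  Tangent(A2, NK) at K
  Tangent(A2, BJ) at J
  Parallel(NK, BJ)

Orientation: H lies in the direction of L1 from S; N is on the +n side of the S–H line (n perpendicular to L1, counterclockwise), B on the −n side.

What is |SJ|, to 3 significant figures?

39.8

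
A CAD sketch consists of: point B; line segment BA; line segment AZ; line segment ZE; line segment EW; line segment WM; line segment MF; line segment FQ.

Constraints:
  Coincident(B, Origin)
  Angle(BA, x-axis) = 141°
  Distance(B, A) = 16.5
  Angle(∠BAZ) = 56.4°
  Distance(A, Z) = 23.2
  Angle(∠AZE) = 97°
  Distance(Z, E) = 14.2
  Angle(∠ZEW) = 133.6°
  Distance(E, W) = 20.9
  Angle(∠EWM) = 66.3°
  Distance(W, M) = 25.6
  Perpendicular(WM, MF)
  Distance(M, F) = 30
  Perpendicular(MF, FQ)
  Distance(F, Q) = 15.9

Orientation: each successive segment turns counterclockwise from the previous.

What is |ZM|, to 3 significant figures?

24.3

∠ZEW = 133.6° gives EW at 34.0° from the x-axis; with |EW| = 20.9, W = (16.2, -4.08). ∠EWM = 66.3° gives WM at 148° from the x-axis; with |WM| = 25.6, M = (-5.45, 9.60). Then |ZM| = |M − Z| = 24.3.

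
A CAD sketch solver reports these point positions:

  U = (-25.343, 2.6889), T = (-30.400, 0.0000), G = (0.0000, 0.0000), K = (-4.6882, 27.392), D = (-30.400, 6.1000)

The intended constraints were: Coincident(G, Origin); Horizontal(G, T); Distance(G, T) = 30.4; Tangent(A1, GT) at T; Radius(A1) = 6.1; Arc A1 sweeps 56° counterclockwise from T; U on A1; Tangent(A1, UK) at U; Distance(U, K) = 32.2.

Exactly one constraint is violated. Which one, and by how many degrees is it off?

Tangent(A1, UK) at U — off by 5.90°.

G = (0.00, 0.00) ✓; G.y = 0.00, T.y = 0.00 ✓; |GT| = 30.40 ✓; ∠(DT, TG) = 90.00° ✓; |DT| = 6.100 ✓; bearing(D→U) − bearing(D→T) = 56.00° ✓; |DU| = 6.100 ✓; ∠(DU, UK) = 95.90° ✗; |UK| = 32.20 ✓.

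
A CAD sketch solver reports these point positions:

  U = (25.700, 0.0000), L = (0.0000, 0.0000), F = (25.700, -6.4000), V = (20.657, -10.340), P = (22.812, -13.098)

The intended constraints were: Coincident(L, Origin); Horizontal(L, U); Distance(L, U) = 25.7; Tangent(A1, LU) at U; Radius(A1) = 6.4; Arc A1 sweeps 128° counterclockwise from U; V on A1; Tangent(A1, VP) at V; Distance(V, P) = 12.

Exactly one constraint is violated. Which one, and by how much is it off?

Distance(V, P) = 12 — off by 8.50.

L = (0.00, 0.00) ✓; L.y = 0.00, U.y = 0.00 ✓; |LU| = 25.70 ✓; ∠(FU, UL) = 90.00° ✓; |FU| = 6.400 ✓; bearing(F→V) − bearing(F→U) = 128.0° ✓; |FV| = 6.400 ✓; ∠(FV, VP) = 90.00° ✓; |VP| = 3.500 ✗.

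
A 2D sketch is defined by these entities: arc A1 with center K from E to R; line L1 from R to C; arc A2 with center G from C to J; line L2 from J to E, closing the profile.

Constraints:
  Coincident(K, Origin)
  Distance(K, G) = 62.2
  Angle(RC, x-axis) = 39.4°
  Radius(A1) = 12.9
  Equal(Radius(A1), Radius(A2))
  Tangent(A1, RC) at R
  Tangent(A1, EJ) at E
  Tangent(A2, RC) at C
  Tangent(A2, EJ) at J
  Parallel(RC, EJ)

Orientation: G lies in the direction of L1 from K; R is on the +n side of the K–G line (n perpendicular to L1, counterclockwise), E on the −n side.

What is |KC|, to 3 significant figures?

63.5

Tangency of A1 to both parallel lines with radius 12.9 puts R and E at K ± 12.9·n: R = (-8.19, 9.97), E = (8.19, -9.97). Equal radii place C and J the same way about G: C = G + 12.9·n = (39.9, 49.4), J = G − 12.9·n = (56.3, 29.5). Then |KC| = |C − K| = 63.5.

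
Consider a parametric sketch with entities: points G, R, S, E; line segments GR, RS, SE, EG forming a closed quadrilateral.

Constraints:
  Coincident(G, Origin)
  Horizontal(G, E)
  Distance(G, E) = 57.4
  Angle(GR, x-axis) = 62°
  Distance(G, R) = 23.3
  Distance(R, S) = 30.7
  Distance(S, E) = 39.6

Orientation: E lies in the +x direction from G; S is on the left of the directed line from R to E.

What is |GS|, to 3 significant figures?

51.6

Checks: |RS| = 30.70 ✓; |SE| = 39.60 ✓.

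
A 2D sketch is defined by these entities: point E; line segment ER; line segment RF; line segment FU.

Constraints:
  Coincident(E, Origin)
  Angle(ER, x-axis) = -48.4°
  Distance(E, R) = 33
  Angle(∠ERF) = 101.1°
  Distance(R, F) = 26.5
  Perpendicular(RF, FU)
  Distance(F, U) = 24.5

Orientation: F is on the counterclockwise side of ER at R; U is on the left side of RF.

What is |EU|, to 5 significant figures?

33.786

E is at the origin; ER runs at -48.4° with length 33.0, so R = 33.0·(cos -48.4°, sin -48.4°) = (21.910, -24.677). ∠ERF = 101.1°, so RF runs at -48.4° + (180° − 101.1°) = 30.500° from the x-axis; with |RF| = 26.5, F = R + 26.5·(cos 30.500°, sin 30.500°) = (44.743, -11.228). The perpendicularity gives FU at right angles to RF; with |FU| = 24.5 on the left of RF, U = F + 24.5·(-0.50754, 0.86163) = (32.308, 9.8823). Then |EU| = |U − E| = 33.786.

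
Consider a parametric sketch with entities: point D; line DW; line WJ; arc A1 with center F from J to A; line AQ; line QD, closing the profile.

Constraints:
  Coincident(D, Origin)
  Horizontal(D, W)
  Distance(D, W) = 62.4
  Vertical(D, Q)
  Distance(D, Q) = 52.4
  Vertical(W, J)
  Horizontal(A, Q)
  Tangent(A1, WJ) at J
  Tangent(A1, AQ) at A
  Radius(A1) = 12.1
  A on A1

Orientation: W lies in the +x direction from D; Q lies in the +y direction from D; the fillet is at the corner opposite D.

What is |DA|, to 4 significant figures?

72.64

D is at the origin; D and W share the same y with |DW| = 62.4 and W on the +x side, so W = (62.40, 0.000). DQ is vertical with |DQ| = 52.4 and Q on the +y side, so Q = (0.000, 52.40). The virtual corner opposite D is at (62.40, 52.40). Tangency of A1 to WJ means the radius FJ is perpendicular to WJ and since A1 is tangent to AQ there, FA ⟂ AQ, with radius 12.1, so the center F sits 12.1 in from both sides at F = (50.30, 40.30). That places the tangent points at J = (62.40, 40.30) on WJ and A = (50.30, 52.40) on AQ. Then |DA| = |A − D| = 72.64.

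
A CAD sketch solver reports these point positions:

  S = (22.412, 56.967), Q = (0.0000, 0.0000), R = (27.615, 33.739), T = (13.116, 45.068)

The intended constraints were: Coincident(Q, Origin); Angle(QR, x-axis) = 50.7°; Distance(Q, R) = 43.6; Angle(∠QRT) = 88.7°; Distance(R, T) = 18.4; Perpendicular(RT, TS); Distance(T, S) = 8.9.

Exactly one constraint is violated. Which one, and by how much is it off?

Distance(T, S) = 8.9 — off by 6.20.

Q = (0.00, 0.00) ✓; QR at 50.70° ✓; |QR| = 43.60 ✓; ∠QRT = 88.70° ✓; |RT| = 18.40 ✓; ∠(RT, TS) = 90.00° ✓; |TS| = 15.10 ✗.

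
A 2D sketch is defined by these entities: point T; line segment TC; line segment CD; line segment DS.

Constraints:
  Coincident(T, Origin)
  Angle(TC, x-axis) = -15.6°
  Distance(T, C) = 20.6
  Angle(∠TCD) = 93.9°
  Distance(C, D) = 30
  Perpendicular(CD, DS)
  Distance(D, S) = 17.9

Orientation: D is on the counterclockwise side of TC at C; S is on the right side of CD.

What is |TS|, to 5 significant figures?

49.645

T is at the origin; TC runs at -15.6° with length 20.6, so C = 20.6·(cos -15.6°, sin -15.6°) = (19.841, -5.5397). ∠TCD = 93.9°, so CD runs at -15.6° + (180° − 93.9°) = 70.500° from the x-axis; with |CD| = 30.0, D = C + 30.0·(cos 70.500°, sin 70.500°) = (29.855, 22.739). The perpendicularity gives DS at right angles to CD; with |DS| = 17.9 on the right of CD, S = D + 17.9·(0.94264, -0.33381) = (46.729, 16.764). Then |TS| = |S − T| = 49.645.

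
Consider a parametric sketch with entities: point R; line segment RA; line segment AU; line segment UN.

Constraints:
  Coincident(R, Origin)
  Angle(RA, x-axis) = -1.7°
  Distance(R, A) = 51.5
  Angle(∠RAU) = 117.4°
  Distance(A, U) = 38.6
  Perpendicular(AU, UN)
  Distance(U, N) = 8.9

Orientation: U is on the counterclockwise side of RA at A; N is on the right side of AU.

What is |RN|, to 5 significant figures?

82.855

∠RAU = 117.4°, so AU runs at -1.7° + (180° − 117.4°) = 60.900° from the x-axis; with |AU| = 38.6, U = A + 38.6·(cos 60.900°, sin 60.900°) = (70.250, 32.200). AU is perpendicular to UN; with |UN| = 8.9 on the right of AU, N = U + 8.9·(0.87377, -0.48634) = (78.026, 27.871). Then |RN| = |N − R| = 82.855.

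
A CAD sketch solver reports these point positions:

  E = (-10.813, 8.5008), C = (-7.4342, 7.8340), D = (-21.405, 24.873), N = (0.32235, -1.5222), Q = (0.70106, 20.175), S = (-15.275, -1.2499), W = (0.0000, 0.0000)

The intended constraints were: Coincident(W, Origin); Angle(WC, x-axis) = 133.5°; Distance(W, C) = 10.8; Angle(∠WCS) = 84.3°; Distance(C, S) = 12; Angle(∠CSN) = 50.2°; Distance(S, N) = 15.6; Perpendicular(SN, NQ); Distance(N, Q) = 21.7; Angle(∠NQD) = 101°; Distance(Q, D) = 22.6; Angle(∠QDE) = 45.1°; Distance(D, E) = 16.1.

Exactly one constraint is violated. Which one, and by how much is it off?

Distance(D, E) = 16.1 — off by 3.40.

W = (0.00, 0.00) ✓; WC at 133.5° ✓; |WC| = 10.80 ✓; ∠WCS = 84.30° ✓; |CS| = 12.00 ✓; ∠CSN = 50.20° ✓; |SN| = 15.60 ✓; ∠(SN, NQ) = 90.00° ✓; |NQ| = 21.70 ✓; ∠NQD = 101.0° ✓; |QD| = 22.60 ✓; ∠QDE = 45.10° ✓; |DE| = 19.50 ✗.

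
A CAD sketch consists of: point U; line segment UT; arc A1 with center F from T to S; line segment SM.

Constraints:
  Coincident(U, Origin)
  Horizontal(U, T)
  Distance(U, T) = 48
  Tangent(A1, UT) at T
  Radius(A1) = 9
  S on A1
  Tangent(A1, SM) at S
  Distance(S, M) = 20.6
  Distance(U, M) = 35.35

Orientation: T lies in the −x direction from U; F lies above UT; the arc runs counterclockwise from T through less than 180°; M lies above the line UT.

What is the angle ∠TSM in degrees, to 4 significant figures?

152.7°

Checks: |FS| = 9.000 ✓; ∠(FS, SM) = 90.00° ✓; |SM| = 20.60 ✓; |UM| = 35.35 ✓.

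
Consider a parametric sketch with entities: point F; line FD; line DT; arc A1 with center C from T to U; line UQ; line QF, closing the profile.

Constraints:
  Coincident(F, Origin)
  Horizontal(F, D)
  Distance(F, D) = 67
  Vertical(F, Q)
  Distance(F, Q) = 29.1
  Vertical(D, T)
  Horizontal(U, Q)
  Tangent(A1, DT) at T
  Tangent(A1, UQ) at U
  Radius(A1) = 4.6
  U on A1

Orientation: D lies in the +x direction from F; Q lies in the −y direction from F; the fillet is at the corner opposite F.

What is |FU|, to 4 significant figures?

68.85

F is at the origin; FD is horizontal with |FD| = 67.0 and D on the +x side, so D = (67.00, 0.000). FQ is vertical with |FQ| = 29.1 and Q on the −y side, so Q = (0.000, -29.10). The virtual corner opposite F is at (67.00, -29.10). The tangent condition forces CT to be normal to DT and the tangent condition forces CU to be normal to UQ, with radius 4.6, so the center C sits 4.6 in from both sides at C = (62.40, -24.50). That places the tangent points at T = (67.00, -24.50) on DT and U = (62.40, -29.10) on UQ. Then |FU| = |U − F| = 68.85.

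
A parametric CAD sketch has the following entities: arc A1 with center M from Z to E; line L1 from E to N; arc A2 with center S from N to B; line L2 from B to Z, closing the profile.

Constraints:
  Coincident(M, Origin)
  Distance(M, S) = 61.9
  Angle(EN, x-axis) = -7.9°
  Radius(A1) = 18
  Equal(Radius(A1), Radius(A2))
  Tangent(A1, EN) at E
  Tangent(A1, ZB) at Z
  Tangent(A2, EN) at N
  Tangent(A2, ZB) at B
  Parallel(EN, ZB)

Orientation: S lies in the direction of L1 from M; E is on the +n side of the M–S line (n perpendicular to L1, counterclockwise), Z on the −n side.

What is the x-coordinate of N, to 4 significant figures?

63.79

The slot axis is L1's direction at -7.9°, so u = (cos -7.9°, sin -7.9°) = (0.9905, -0.1374) and n = (−sin -7.9°, cos -7.9°) = (0.1374, 0.9905). M is at the origin and S lies 61.9 along u from M, so S = 61.9·u = (61.31, -8.508). Tangency of A1 to both parallel lines with radius 18.0 puts E and Z at M ± 18.0·n: E = (2.474, 17.83), Z = (-2.474, -17.83). Equal radii place N and B the same way about S: N = S + 18.0·n = (63.79, 9.321), B = S − 18.0·n = (58.84, -26.34). So N.x = 63.79.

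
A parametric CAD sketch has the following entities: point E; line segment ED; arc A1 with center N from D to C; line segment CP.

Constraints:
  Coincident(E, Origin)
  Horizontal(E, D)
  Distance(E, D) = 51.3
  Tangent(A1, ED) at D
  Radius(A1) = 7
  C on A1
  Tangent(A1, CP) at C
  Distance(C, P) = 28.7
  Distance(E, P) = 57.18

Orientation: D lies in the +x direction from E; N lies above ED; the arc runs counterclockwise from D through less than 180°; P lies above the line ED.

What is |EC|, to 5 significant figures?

58.437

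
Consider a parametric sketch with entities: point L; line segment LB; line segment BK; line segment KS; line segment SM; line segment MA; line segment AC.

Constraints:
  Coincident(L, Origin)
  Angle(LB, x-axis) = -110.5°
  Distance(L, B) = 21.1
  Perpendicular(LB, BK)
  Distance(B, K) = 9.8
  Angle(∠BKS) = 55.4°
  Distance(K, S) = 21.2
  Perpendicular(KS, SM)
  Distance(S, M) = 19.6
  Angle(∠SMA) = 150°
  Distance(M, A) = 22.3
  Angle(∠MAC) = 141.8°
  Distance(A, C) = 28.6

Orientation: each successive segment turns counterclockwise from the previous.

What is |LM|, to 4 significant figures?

23.58

L is at the origin; LB runs at -110.5° with length 21.1, so B = (-7.389, -19.76). LB ⟂ BK, so BK runs at -20.50°; with |BK| = 9.8, K = (1.790, -23.20). ∠BKS = 55.4° gives KS at 104.1° from the x-axis; with |KS| = 21.2, S = (-3.375, -2.635). KS is perpendicular to SM, so SM runs at -165.9°; with |SM| = 19.6, M = (-22.38, -7.409). Then |LM| = |M − L| = 23.58.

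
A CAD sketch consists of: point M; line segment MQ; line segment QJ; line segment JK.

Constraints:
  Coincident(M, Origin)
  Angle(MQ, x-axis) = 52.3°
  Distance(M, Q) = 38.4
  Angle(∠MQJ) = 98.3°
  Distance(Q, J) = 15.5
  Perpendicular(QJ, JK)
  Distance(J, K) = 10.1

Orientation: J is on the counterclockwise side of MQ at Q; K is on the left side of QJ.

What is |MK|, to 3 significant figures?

34.9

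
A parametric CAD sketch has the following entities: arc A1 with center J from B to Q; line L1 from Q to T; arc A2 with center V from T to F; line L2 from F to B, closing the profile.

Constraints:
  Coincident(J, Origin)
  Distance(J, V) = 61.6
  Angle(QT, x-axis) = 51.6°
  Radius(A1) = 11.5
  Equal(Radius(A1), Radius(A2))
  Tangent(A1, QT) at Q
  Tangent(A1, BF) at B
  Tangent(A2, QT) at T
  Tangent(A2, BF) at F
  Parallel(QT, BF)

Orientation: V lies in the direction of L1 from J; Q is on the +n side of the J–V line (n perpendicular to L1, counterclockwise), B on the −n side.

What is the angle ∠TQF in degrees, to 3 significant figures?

20.5°

The slot axis is L1's direction at 51.6°, so u = (cos 51.6°, sin 51.6°) = (0.621, 0.784) and n = (−sin 51.6°, cos 51.6°) = (-0.784, 0.621). J is at the origin and V lies 61.6 along u from J, so V = 61.6·u = (38.3, 48.3). Tangency of A1 to both parallel lines with radius 11.5 puts Q and B at J ± 11.5·n: Q = (-9.01, 7.14), B = (9.01, -7.14). Equal radii place T and F the same way about V: T = V + 11.5·n = (29.3, 55.4), F = V − 11.5·n = (47.3, 41.1). Then cos ∠TQF = QT·QF / (|QT||QF|), giving 20.5°.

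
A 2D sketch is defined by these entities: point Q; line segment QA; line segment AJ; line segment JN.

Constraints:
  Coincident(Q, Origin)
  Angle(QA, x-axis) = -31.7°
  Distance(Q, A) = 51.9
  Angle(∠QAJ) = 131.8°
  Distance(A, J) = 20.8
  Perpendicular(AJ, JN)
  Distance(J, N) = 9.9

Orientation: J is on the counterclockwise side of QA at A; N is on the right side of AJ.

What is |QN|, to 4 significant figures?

73.68

Q is at the origin; QA runs at -31.7° with length 51.9, so A = 51.9·(cos -31.7°, sin -31.7°) = (44.16, -27.27). ∠QAJ = 131.8°, so AJ runs at -31.7° + (180° − 131.8°) = 16.50° from the x-axis; with |AJ| = 20.8, J = A + 20.8·(cos 16.50°, sin 16.50°) = (64.10, -21.36). AJ ⟂ JN; with |JN| = 9.9 on the right of AJ, N = J + 9.9·(0.2840, -0.9588) = (66.91, -30.86). Then |QN| = |N − Q| = 73.68.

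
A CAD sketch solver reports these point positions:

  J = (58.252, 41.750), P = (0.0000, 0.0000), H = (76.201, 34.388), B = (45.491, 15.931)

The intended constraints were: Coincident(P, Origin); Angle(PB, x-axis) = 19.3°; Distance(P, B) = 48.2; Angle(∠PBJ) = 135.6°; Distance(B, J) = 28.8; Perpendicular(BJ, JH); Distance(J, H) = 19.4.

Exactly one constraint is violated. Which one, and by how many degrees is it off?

Perpendicular(BJ, JH) — off by 4.00°.

P = (0.00, 0.00) ✓; PB at 19.30° ✓; |PB| = 48.20 ✓; ∠PBJ = 135.6° ✓; |BJ| = 28.80 ✓; ∠(BJ, JH) = 86.00° ✗; |JH| = 19.40 ✓.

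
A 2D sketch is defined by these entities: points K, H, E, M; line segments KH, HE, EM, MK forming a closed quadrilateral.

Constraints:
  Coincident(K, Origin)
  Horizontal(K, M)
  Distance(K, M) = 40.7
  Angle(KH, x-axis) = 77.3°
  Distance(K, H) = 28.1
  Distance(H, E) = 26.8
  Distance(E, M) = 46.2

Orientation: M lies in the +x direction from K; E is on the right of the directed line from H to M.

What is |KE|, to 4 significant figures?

6.284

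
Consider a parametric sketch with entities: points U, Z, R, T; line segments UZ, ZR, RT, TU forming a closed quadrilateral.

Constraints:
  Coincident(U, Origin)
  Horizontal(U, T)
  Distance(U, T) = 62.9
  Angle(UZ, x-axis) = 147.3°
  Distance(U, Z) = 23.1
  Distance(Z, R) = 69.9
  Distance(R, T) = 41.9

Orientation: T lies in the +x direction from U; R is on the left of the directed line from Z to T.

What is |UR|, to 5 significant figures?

59.437

U is at the origin; U and T share the same y with |UT| = 62.9 and T in +x, so T = (62.9, 0). UZ runs at 147.3° with |UZ| = 23.1, so Z = (-19.439, 12.480). R is determined by |ZR| = 69.9 and |RT| = 41.9 together: it lies at the intersection of circle(Z, 69.9) and circle(T, 41.9). With |ZT| = 83.279, the foot of the radical line on ZT is 60.434 from Z and the perpendicular offset is √(69.9² − 60.434²) = 35.124. Taking the left-of-ZT solution: R = (45.576, 38.151).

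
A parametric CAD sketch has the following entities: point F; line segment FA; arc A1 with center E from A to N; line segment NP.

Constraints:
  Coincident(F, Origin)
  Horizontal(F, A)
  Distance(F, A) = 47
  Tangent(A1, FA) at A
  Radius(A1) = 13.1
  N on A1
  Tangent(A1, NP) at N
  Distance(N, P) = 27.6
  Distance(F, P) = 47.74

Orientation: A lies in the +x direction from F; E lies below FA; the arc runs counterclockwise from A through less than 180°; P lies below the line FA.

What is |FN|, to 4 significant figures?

35.76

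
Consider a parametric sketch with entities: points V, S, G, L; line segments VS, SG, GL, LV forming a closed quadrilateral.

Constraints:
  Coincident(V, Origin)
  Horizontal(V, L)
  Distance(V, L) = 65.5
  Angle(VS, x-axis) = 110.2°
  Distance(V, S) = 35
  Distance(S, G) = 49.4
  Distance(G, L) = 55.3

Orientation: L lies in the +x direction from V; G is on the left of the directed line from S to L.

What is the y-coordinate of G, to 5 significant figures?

46.402

V is at the origin; V and L share the same y with |VL| = 65.5 and L in +x, so L = (65.5, 0). VS runs at 110.2° with |VS| = 35.0, so S = (-12.085, 32.847). G is determined by |SG| = 49.4 and |GL| = 55.3 together: it lies at the intersection of circle(S, 49.4) and circle(L, 55.3). With |SL| = 84.252, the foot of the radical line on SL is 38.460 from S and the perpendicular offset is √(49.4² − 38.460²) = 31.003. Taking the left-of-SL solution: G = (35.418, 46.402).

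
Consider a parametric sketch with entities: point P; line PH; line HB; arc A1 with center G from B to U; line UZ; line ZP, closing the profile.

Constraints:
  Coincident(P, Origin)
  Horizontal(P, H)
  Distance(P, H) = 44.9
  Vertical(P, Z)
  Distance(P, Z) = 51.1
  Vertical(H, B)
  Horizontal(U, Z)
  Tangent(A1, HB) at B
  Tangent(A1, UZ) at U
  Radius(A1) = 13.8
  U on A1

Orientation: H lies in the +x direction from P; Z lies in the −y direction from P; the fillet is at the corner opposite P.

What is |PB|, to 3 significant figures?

58.4

P is at the origin; PH is horizontal with |PH| = 44.9 and H on the +x side, so H = (44.9, 0.00). PZ is vertical with |PZ| = 51.1 and Z on the −y side, so Z = (0.00, -51.1). The virtual corner opposite P is at (44.9, -51.1). Tangency of A1 to HB means the radius GB is perpendicular to HB and the tangent condition forces GU to be normal to UZ, with radius 13.8, so the center G sits 13.8 in from both sides at G = (31.1, -37.3). That places the tangent points at B = (44.9, -37.3) on HB and U = (31.1, -51.1) on UZ. Then |PB| = |B − P| = 58.4.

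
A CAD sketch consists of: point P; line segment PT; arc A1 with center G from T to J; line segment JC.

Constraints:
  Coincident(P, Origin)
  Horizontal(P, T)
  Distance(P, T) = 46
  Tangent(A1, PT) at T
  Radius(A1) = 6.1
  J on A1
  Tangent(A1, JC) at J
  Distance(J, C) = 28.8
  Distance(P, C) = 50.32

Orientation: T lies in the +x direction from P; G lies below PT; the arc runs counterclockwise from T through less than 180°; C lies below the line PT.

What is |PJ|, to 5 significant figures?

40.306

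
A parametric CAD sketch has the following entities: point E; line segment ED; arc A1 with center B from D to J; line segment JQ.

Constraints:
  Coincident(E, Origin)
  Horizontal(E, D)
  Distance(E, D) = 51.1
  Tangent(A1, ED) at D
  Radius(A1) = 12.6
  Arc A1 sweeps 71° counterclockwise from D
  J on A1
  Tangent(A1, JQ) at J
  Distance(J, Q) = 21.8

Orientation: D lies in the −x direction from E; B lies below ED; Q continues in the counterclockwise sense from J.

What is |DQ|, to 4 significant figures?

34.77

On A1, D sits at bearing 90° from B; a 71° counterclockwise sweep puts J at bearing 161°, so J = B + 12.6·(cos 161°, sin 161°) = (-63.01, -8.498). The tangent condition forces BJ to be normal to JQ, so JQ runs along (−sin 161°, cos 161°); with |JQ| = 21.8, Q = (-70.11, -29.11). Then |DQ| = |Q − D| = 34.77.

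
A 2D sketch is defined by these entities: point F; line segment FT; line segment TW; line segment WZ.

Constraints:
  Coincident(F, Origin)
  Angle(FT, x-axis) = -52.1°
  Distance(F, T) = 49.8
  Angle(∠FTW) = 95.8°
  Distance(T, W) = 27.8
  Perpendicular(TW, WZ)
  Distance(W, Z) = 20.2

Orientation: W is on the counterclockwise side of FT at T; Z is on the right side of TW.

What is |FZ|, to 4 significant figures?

77.09

∠FTW = 95.8°, so TW runs at -52.1° + (180° − 95.8°) = 32.10° from the x-axis; with |TW| = 27.8, W = T + 27.8·(cos 32.10°, sin 32.10°) = (54.14, -24.52). TW is perpendicular to WZ; with |WZ| = 20.2 on the right of TW, Z = W + 20.2·(0.5314, -0.8471) = (64.88, -41.64). Then |FZ| = |Z − F| = 77.09.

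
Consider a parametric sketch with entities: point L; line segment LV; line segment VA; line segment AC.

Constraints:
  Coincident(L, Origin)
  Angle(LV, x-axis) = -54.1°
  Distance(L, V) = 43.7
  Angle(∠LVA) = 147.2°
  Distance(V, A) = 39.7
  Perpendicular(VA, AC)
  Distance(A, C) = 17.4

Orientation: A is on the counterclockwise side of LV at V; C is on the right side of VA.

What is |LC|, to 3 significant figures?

86.8

L is at the origin; LV runs at -54.1° with length 43.7, so V = 43.7·(cos -54.1°, sin -54.1°) = (25.6, -35.4). ∠LVA = 147.2°, so VA runs at -54.1° + (180° − 147.2°) = -21.3° from the x-axis; with |VA| = 39.7, A = V + 39.7·(cos -21.3°, sin -21.3°) = (62.6, -49.8). VA ⟂ AC; with |AC| = 17.4 on the right of VA, C = A + 17.4·(-0.363, -0.932) = (56.3, -66.0). Then |LC| = |C − L| = 86.8.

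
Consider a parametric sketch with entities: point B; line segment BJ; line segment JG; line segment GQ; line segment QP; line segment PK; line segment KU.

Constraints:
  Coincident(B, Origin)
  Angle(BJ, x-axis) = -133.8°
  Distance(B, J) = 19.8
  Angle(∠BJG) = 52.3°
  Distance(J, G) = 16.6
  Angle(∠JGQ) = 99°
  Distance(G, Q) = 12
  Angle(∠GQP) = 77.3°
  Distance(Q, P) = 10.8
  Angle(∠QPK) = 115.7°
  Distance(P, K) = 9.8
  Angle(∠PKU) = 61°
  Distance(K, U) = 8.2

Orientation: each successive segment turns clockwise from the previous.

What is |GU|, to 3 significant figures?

5.39

B is at the origin; BJ runs at -133.8° with length 19.8, so J = (-13.7, -14.3). ∠BJG = 52.3° gives JG at 98.5° from the x-axis; with |JG| = 16.6, G = (-16.2, 2.13). ∠JGQ = 99.0° gives GQ at 17.5° from the x-axis; with |GQ| = 12.0, Q = (-4.71, 5.74). ∠GQP = 77.3° gives QP at -85.2° from the x-axis; with |QP| = 10.8, P = (-3.81, -5.03). ∠QPK = 115.7° gives PK at -150° from the x-axis; with |PK| = 9.8, K = (-12.3, -10.0). ∠PKU = 61.0° gives KU at 91.5° from the x-axis; with |KU| = 8.2, U = (-12.5, -1.80). Then |GU| = |U − G| = 5.39.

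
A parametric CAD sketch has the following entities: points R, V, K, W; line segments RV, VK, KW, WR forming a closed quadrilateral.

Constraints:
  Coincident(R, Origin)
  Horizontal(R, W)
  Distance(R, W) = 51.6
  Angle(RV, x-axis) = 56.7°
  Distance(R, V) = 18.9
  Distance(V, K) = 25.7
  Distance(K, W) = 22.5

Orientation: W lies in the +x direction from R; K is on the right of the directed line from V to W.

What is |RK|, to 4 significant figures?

29.22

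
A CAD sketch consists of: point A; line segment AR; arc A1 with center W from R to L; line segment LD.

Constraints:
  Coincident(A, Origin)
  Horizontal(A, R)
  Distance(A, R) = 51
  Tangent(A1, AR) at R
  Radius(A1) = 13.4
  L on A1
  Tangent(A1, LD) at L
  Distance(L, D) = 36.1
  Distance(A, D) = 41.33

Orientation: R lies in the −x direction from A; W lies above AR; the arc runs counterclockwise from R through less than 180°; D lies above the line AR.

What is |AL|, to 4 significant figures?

40.26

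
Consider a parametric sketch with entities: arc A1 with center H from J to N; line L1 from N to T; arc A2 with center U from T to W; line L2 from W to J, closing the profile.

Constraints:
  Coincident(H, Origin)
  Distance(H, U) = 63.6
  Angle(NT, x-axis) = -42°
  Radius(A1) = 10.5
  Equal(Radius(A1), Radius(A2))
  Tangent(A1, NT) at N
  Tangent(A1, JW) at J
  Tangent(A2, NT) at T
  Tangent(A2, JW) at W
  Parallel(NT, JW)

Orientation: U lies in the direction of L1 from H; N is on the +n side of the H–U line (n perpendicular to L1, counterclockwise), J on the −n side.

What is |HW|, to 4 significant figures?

64.46

The slot axis is L1's direction at -42.0°, so u = (cos -42.0°, sin -42.0°) = (0.7431, -0.6691) and n = (−sin -42.0°, cos -42.0°) = (0.6691, 0.7431). H is at the origin and U lies 63.6 along u from H, so U = 63.6·u = (47.26, -42.56). Tangency of A1 to both parallel lines with radius 10.5 puts N and J at H ± 10.5·n: N = (7.026, 7.803), J = (-7.026, -7.803). Equal radii place T and W the same way about U: T = U + 10.5·n = (54.29, -34.75), W = U − 10.5·n = (40.24, -50.36). Then |HW| = |W − H| = 64.46.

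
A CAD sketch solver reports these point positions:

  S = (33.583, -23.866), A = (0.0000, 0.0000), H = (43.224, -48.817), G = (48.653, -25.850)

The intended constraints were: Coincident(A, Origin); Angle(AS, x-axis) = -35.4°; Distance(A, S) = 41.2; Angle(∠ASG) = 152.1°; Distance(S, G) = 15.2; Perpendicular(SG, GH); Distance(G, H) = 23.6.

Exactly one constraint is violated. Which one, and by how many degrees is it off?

Perpendicular(SG, GH) — off by 5.80°.

A = (0.00, 0.00) ✓; AS at -35.40° ✓; |AS| = 41.20 ✓; ∠ASG = 152.1° ✓; |SG| = 15.20 ✓; ∠(SG, GH) = 95.80° ✗; |GH| = 23.60 ✓.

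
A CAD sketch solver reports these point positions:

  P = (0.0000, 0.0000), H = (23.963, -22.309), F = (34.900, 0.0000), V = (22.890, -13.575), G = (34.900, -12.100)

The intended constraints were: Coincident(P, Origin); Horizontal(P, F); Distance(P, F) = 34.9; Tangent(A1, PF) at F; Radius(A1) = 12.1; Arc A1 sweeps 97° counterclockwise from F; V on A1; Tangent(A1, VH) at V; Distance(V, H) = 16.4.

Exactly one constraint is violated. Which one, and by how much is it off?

Distance(V, H) = 16.4 — off by 7.60.

P = (0.00, 0.00) ✓; P.y = 0.00, F.y = 0.00 ✓; |PF| = 34.90 ✓; ∠(GF, FP) = 90.00° ✓; |GF| = 12.10 ✓; bearing(G→V) − bearing(G→F) = 97.00° ✓; |GV| = 12.10 ✓; ∠(GV, VH) = 90.00° ✓; |VH| = 8.800 ✗.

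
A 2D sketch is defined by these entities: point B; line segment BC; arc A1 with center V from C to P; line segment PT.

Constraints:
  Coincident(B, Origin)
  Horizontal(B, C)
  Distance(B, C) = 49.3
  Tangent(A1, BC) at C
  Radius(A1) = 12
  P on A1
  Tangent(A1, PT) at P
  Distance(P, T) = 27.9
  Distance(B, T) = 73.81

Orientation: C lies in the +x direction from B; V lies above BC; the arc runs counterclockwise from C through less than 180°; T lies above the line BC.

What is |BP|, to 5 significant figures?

62.362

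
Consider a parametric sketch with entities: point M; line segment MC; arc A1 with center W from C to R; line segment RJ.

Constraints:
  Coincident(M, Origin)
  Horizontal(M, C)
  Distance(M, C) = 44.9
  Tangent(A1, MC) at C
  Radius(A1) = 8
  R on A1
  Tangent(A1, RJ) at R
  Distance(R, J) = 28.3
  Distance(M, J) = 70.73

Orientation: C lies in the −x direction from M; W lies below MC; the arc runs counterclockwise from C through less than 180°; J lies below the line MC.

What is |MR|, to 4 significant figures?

52.41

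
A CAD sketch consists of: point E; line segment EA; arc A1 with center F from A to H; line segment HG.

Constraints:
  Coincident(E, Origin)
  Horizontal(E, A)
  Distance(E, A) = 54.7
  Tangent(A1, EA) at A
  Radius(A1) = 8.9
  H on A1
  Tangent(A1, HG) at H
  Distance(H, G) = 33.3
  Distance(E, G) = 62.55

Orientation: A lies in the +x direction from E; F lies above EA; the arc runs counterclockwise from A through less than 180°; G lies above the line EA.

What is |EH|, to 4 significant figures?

63.85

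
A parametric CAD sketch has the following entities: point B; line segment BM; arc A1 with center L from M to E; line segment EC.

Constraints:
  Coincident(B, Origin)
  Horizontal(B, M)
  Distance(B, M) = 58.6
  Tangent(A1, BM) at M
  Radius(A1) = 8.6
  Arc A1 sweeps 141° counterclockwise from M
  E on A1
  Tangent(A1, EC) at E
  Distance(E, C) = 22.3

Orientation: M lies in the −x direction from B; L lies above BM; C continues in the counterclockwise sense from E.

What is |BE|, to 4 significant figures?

55.34

B is at the origin; BM is horizontal with |BM| = 58.6 and M on the −x side, so M = (-58.60, 0.000). Tangency of A1 to BM means the radius LM is perpendicular to BM, so L = M + (0, 8.6) = (-58.60, 8.600). On A1, M sits at bearing -90° from L; a 141° counterclockwise sweep puts E at bearing 51°, so E = L + 8.6·(cos 51°, sin 51°) = (-53.19, 15.28). Then |BE| = |E − B| = 55.34.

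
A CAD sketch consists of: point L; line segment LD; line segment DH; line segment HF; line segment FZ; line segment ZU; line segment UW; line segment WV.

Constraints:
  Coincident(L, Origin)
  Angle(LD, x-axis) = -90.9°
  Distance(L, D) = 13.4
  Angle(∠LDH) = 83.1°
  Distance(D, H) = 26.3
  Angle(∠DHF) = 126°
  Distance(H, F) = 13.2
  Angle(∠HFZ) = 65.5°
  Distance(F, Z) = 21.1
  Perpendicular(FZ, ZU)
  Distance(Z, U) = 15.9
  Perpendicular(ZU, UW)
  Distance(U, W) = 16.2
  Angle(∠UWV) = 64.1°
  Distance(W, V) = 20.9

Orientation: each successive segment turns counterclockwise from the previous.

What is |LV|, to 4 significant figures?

19.51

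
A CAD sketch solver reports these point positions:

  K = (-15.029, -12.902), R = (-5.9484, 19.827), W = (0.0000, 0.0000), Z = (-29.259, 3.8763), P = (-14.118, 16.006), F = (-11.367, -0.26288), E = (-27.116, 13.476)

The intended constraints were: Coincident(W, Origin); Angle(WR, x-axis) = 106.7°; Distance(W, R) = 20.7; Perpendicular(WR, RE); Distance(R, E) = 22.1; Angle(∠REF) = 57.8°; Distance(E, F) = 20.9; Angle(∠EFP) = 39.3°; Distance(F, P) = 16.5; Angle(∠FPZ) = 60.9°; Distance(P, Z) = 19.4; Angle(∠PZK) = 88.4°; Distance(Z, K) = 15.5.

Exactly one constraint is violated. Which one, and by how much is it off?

Distance(Z, K) = 15.5 — off by 6.50.

W = (0.00, 0.00) ✓; WR at 106.7° ✓; |WR| = 20.70 ✓; ∠(WR, RE) = 90.00° ✓; |RE| = 22.10 ✓; ∠REF = 57.80° ✓; |EF| = 20.90 ✓; ∠EFP = 39.30° ✓; |FP| = 16.50 ✓; ∠FPZ = 60.90° ✓; |PZ| = 19.40 ✓; ∠PZK = 88.40° ✓; |ZK| = 22.00 ✗.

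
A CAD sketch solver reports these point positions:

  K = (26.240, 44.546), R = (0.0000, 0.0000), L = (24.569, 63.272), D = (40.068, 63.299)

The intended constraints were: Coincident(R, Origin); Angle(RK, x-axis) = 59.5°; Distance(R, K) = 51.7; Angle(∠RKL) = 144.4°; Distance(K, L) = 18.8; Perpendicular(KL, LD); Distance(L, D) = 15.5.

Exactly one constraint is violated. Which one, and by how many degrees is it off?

Perpendicular(KL, LD) — off by 5.00°.

R = (0.00, 0.00) ✓; RK at 59.50° ✓; |RK| = 51.70 ✓; ∠RKL = 144.4° ✓; |KL| = 18.80 ✓; ∠(KL, LD) = 95.00° ✗; |LD| = 15.50 ✓.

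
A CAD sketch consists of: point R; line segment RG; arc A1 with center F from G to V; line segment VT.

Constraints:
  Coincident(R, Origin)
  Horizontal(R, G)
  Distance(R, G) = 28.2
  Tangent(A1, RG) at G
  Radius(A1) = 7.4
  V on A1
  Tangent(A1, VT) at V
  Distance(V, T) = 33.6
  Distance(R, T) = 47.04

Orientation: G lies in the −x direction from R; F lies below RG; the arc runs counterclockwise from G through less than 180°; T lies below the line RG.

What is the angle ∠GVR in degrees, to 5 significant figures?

39.822°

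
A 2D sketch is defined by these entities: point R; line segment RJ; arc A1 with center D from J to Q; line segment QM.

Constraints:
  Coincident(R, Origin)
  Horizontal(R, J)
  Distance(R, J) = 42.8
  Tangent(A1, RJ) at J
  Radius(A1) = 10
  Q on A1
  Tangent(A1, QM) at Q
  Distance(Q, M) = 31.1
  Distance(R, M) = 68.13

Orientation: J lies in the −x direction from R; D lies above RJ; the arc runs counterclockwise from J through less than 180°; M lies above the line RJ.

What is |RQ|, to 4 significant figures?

38.72

Checks: |DQ| = 10.00 ✓; ∠(DQ, QM) = 90.00° ✓; |QM| = 31.10 ✓; |RM| = 68.13 ✓.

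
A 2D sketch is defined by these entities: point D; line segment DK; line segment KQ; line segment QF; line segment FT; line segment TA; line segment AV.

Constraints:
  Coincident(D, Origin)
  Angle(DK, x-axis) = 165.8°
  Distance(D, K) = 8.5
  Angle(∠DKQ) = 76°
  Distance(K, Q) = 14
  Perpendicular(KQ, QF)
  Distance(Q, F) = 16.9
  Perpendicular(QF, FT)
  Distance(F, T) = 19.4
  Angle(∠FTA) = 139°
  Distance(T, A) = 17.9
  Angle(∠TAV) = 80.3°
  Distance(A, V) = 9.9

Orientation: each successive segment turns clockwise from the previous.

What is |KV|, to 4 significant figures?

11.30

∠FTA = 139.0° gives TA at -159.2° from the x-axis; with |TA| = 17.9, A = (-12.63, -17.02). ∠TAV = 80.3° gives AV at 101.1° from the x-axis; with |AV| = 9.9, V = (-14.54, -7.302). Then |KV| = |V − K| = 11.30.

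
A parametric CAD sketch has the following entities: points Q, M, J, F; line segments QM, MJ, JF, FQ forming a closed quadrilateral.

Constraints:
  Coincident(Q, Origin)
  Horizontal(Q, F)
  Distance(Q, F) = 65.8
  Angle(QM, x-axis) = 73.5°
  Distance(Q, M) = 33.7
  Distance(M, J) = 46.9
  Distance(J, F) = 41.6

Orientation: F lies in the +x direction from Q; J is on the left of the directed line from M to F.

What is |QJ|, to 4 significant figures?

68.85

Q is at the origin; QF is horizontal with |QF| = 65.8 and F in +x, so F = (65.8, 0). QM runs at 73.5° with |QM| = 33.7, so M = (9.571, 32.31). J is determined by |MJ| = 46.9 and |JF| = 41.6 together: it lies at the intersection of circle(M, 46.9) and circle(F, 41.6). With |MF| = 64.85, the foot of the radical line on MF is 36.04 from M and the perpendicular offset is √(46.9² − 36.04²) = 30.01. Taking the left-of-MF solution: J = (55.77, 40.37).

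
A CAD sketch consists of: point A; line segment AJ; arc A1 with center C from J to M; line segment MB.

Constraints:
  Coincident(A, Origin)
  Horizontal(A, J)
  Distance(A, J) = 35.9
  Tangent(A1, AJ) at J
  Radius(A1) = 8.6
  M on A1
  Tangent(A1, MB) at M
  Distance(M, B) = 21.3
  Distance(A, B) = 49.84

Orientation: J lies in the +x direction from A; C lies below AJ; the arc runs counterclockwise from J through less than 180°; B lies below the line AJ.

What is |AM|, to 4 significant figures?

31.12

Checks: |CM| = 8.600 ✓; ∠(CM, MB) = 90.00° ✓; |MB| = 21.30 ✓; |AB| = 49.84 ✓.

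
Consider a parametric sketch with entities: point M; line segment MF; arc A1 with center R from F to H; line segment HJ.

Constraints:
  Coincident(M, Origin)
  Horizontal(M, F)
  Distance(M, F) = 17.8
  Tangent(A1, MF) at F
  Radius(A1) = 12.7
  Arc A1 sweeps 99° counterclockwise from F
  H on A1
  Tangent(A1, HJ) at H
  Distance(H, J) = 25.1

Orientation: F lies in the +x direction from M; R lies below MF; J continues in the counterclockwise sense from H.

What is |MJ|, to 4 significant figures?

40.53

M is at the origin; MF is horizontal with |MF| = 17.8 and F on the +x side, so F = (17.80, 0.000). The tangent condition forces RF to be normal to MF, so R = F + (0, -12.7) = (17.80, -12.70). On A1, F sits at bearing 90° from R; a 99° counterclockwise sweep puts H at bearing 189°, so H = R + 12.7·(cos 189°, sin 189°) = (5.256, -14.69). Since A1 is tangent to HJ there, RH ⟂ HJ, so HJ runs along (−sin 189°, cos 189°); with |HJ| = 25.1, J = (9.183, -39.48). Then |MJ| = |J − M| = 40.53.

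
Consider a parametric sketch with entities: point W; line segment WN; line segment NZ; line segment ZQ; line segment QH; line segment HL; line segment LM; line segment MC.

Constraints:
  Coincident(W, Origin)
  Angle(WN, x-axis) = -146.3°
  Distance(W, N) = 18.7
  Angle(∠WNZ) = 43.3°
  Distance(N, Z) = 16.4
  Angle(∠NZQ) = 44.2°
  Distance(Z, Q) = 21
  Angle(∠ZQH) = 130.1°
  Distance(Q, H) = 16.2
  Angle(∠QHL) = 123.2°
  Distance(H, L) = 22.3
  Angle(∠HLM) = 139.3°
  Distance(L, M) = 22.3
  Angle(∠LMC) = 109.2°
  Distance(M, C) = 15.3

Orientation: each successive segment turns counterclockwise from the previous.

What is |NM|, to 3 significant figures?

34.8

W is at the origin; WN runs at -146.3° with length 18.7, so N = (-15.6, -10.4). ∠WNZ = 43.3° gives NZ at -9.60° from the x-axis; with |NZ| = 16.4, Z = (0.613, -13.1). ∠NZQ = 44.2° gives ZQ at 126° from the x-axis; with |ZQ| = 21.0, Q = (-11.8, 3.84). ∠ZQH = 130.1° gives QH at 176° from the x-axis; with |QH| = 16.2, H = (-28.0, 4.94). ∠QHL = 123.2° gives HL at -127° from the x-axis; with |HL| = 22.3, L = (-41.4, -12.8). ∠HLM = 139.3° gives LM at -86.4° from the x-axis; with |LM| = 22.3, M = (-40.0, -35.1). Then |NM| = |M − N| = 34.8.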